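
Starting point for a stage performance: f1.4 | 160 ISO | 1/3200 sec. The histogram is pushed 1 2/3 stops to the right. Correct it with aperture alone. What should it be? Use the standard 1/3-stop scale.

f/2.5

Overexposed by 1 2/3 stops → need 1 2/3 stops darker.
Aperture: f/1.4 → f/1.6 → f/1.8 → f/2 → f/2.2 → f/2.5.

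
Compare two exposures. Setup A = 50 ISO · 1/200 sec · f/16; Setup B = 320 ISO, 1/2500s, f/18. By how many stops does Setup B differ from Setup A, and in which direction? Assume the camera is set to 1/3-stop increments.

Aperture: f/16 → f/18 — 1/3 stop narrower (darker).
Shutter speed: 1/200 → 1/250 → 1/320 → 1/400 → 1/500 → 1/640 → 1/800 → 1/1000 → 1/1250 → 1/1600 → 1/2000 → 1/2500 — 3 2/3 stops shorter (darker).
ISO: 50 → 64 → 80 → 100 → 125 → 160 → 200 → 250 → 320 — 2 2/3 stops higher (brighter).
Net: −1/3 −3 2/3 +2 2/3 = −1 1/3 stops.

1 1/3 stops darker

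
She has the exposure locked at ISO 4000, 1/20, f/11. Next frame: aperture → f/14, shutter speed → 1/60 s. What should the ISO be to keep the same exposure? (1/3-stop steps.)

ISO 20000

Aperture: f/11 → f/13 → f/14 — 2/3 stop narrower (darker).
Shutter speed: 1/20 → 1/25 → 1/30 → 1/40 → 1/50 → 1/60 — 1 2/3 stops shorter (darker).
Net change so far: 2 1/3 stops darker. Offset with the ISO: 4000 → 5000 → 6400 → 8000 → 10000 → 12800 → 16000 → 20000.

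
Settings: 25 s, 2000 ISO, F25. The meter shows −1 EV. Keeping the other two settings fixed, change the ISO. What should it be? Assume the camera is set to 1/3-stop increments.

Underexposed by 1 stop → need 1 stop brighter.
ISO: 2000 → 2500 → 3200 → 4000.

ISO 4000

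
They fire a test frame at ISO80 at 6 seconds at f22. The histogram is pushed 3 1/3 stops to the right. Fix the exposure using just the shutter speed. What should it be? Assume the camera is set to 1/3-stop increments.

Overexposed by 3 1/3 stops → need 3 1/3 stops darker.
Shutter speed: 6 → 5 → 4 → 3.2 → 2.5 → 2 → 1.6 → 1.3 → 1 → 0.8 → 0.6.

0.6 s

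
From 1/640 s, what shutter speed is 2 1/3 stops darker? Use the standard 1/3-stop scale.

Shutter speed: 1/640 → 1/800 → 1/1000 → 1/1250 → 1/1600 → 1/2000 → 1/2500 → 1/3200 — 2 1/3 stops shorter (darker).

1/3200s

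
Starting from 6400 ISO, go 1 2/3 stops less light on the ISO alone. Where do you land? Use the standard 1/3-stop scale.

ISO 2000

ISO: 6400 → 5000 → 4000 → 3200 → 2500 → 2000 — 1 2/3 stops dropped (darker).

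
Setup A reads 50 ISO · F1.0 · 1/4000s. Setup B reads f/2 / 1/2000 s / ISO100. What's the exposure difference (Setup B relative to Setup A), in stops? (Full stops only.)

Aperture: f/1.0 → f/1.4 → f/2 — 2 stops stopped down (darker).
Shutter speed: 1/4000 → 1/2000 — 1 stop slower (brighter).
ISO: 50 → 100 — 1 stop raised (brighter).
Net: −2 +1 +1 = 0 stops.

same exposure (0 stops)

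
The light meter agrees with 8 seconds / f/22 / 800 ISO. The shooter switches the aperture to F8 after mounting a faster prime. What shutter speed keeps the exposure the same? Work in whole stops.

Aperture: f/22 → f/16 → f/11 → f/8 — 3 stops wider (brighter).
Need 3 stops darker from the shutter speed: 8 → 4 → 2 → 1.

1 s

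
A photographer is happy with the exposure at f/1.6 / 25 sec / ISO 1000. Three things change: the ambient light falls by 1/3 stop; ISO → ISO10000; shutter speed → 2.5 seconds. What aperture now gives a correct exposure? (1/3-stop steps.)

f/1.4

Scene light: 1/3 stop darker.
ISO: 1000 → 1250 → 1600 → 2000 → 2500 → 3200 → 4000 → 5000 → 6400 → 8000 → 10000 — 3 1/3 stops raised (brighter).
Shutter speed: 25 → 20 → 15 → 13 → 10 → 8 → 6 → 5 → 4 → 3.2 → 2.5 — 3 1/3 stops faster (darker).
Net so far: 1/3 stop darker. Aperture: f/1.6 → f/1.4.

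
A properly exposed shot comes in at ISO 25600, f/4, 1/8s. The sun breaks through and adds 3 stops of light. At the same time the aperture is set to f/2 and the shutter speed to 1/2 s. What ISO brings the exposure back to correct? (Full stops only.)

ISO 200

Scene light: 3 stops brighter.
Aperture: f/4 → f/2.8 → f/2 — 2 stops larger aperture (brighter).
Shutter speed: 1/8 → 1/4 → 1/2 — 2 stops longer (brighter).
Net so far: 7 stops brighter. ISO: 25600 → 12800 → 6400 → 3200 → 1600 → 800 → 400 → 200.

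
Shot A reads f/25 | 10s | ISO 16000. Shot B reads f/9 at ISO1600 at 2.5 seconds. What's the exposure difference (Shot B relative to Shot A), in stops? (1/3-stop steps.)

2 1/3 stops darker

Aperture: f/25 → f/22 → f/20 → f/18 → f/16 → f/14 → f/13 → f/11 → f/10 → f/9 — 3 stops opened up (brighter).
Shutter speed: 10 → 8 → 6 → 5 → 4 → 3.2 → 2.5 — 2 stops shorter (darker).
ISO: 16000 → 12800 → 10000 → 8000 → 6400 → 5000 → 4000 → 3200 → 2500 → 2000 → 1600 — 3 1/3 stops lower (darker).
Net: +3 −2 −3 1/3 = −2 1/3 stops.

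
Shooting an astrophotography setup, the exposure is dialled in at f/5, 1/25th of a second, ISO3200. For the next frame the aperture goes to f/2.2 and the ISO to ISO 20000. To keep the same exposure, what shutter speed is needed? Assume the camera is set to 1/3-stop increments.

Aperture: f/5 → f/4.5 → f/4 → f/3.5 → f/3.2 → f/2.8 → f/2.5 → f/2.2 — 2 1/3 stops wider (brighter).
ISO: 3200 → 4000 → 5000 → 6400 → 8000 → 10000 → 12800 → 16000 → 20000 — 2 2/3 stops higher (brighter).
Net change so far: 5 stops brighter. Offset with the shutter speed: 1/25 → 1/30 → 1/40 → 1/50 → 1/60 → 1/80 → 1/100 → 1/125 → 1/160 → 1/200 → 1/250 → 1/320 → 1/400 → 1/500 → 1/640 → 1/800.

1/800s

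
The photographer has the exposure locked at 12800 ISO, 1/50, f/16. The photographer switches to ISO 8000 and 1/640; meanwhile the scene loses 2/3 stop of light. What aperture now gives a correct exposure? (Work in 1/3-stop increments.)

f/2.8

Scene light: 2/3 stop darker.
ISO: 12800 → 10000 → 8000 — 2/3 stop lower (darker).
Shutter speed: 1/50 → 1/60 → 1/80 → 1/100 → 1/125 → 1/160 → 1/200 → 1/250 → 1/320 → 1/400 → 1/500 → 1/640 — 3 2/3 stops shorter (darker).
Net so far: 5 stops darker. Aperture: f/16 → f/14 → f/13 → f/11 → f/10 → f/9 → f/8 → f/7.1 → f/6.3 → f/5.6 → f/5 → f/4.5 → f/4 → f/3.5 → f/3.2 → f/2.8.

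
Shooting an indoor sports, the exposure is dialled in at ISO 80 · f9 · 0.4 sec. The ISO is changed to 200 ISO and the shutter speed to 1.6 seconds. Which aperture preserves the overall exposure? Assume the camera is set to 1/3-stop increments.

f/29

ISO: 80 → 100 → 125 → 160 → 200 — 1 1/3 stops higher (brighter).
Shutter speed: 0.4 → 0.5 → 0.6 → 0.8 → 1 → 1.3 → 1.6 — 2 stops slower (brighter).
Net change so far: 3 1/3 stops brighter. Offset with the aperture: f/9 → f/10 → f/11 → f/13 → f/14 → f/16 → f/18 → f/20 → f/22 → f/25 → f/29.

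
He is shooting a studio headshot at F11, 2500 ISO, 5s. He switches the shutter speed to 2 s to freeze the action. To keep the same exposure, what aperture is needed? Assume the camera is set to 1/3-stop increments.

f/7.1

Shutter speed: 5 → 4 → 3.2 → 2.5 → 2 — 1 1/3 stops shorter (darker).
Need 1 1/3 stops brighter from the aperture: f/11 → f/10 → f/9 → f/8 → f/7.1.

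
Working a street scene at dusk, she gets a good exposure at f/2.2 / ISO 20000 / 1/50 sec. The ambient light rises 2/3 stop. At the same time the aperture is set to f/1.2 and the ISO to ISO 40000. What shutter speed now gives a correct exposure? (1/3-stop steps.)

Scene light: 2/3 stop brighter.
Aperture: f/2.2 → f/2 → f/1.8 → f/1.6 → f/1.4 → f/1.2 — 1 2/3 stops wider (brighter).
ISO: 20000 → 25600 → 32000 → 40000 — 1 stop raised (brighter).
Net so far: 3 1/3 stops brighter. Shutter speed: 1/50 → 1/60 → 1/80 → 1/100 → 1/125 → 1/160 → 1/200 → 1/250 → 1/320 → 1/400 → 1/500.

1/500s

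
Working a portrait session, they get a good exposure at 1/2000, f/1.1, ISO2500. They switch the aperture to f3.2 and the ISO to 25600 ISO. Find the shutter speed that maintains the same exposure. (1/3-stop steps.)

1/2500s

Aperture: f/1.1 → f/1.2 → f/1.4 → f/1.6 → f/1.8 → f/2 → f/2.2 → f/2.5 → f/2.8 → f/3.2 — 3 stops narrower (darker).
ISO: 2500 → 3200 → 4000 → 5000 → 6400 → 8000 → 10000 → 12800 → 16000 → 20000 → 25600 — 3 1/3 stops raised (brighter).
Net change so far: 1/3 stop brighter. Offset with the shutter speed: 1/2000 → 1/2500.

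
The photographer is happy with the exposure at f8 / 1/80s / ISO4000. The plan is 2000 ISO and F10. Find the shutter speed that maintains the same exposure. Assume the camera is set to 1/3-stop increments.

1/25s

ISO: 4000 → 3200 → 2500 → 2000 — 1 stop dropped (darker).
Aperture: f/8 → f/9 → f/10 — 2/3 stop smaller aperture (darker).
Net change so far: 1 2/3 stops darker. Offset with the shutter speed: 1/80 → 1/60 → 1/50 → 1/40 → 1/30 → 1/25.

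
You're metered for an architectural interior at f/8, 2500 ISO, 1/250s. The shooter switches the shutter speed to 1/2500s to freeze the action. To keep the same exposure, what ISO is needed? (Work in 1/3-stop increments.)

Shutter speed: 1/250 → 1/320 → 1/400 → 1/500 → 1/640 → 1/800 → 1/1000 → 1/1250 → 1/1600 → 1/2000 → 1/2500 — 3 1/3 stops faster (darker).
Need 3 1/3 stops brighter from the ISO: 2500 → 3200 → 4000 → 5000 → 6400 → 8000 → 10000 → 12800 → 16000 → 20000 → 25600.

ISO 25600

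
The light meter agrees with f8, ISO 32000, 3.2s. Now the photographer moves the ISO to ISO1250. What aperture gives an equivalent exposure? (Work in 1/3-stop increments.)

ISO: 32000 → 25600 → 20000 → 16000 → 12800 → 10000 → 8000 → 6400 → 5000 → 4000 → 3200 → 2500 → 2000 → 1600 → 1250 — 4 2/3 stops lower (darker).
Need 4 2/3 stops brighter from the aperture: f/8 → f/7.1 → f/6.3 → f/5.6 → f/5 → f/4.5 → f/4 → f/3.5 → f/3.2 → f/2.8 → f/2.5 → f/2.2 → f/2 → f/1.8 → f/1.6.

f/1.6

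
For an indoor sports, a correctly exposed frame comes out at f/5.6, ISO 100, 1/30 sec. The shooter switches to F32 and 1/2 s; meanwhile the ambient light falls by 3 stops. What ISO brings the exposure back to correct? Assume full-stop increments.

ISO 1600

Scene light: 3 stops darker.
Aperture: f/5.6 → f/8 → f/11 → f/16 → f/22 → f/32 — 5 stops stopped down (darker).
Shutter speed: 1/30 → 1/15 → 1/8 → 1/4 → 1/2 — 4 stops longer (brighter).
Net so far: 4 stops darker. ISO: 100 → 200 → 400 → 800 → 1600.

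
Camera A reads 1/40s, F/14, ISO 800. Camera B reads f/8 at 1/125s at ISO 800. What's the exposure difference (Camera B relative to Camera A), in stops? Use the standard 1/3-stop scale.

same exposure (0 stops)

Aperture: f/14 → f/13 → f/11 → f/10 → f/9 → f/8 — 1 2/3 stops wider (brighter).
Shutter speed: 1/40 → 1/50 → 1/60 → 1/80 → 1/100 → 1/125 — 1 2/3 stops shorter (darker).
ISO: unchanged.
Net: +1 2/3 −1 2/3 = 0 stops.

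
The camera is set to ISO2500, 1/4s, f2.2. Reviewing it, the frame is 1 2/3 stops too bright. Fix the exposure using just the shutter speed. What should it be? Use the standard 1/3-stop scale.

1/13s

Overexposed by 1 2/3 stops → need 1 2/3 stops darker.
Shutter speed: 1/4 → 1/5 → 1/6 → 1/8 → 1/10 → 1/13.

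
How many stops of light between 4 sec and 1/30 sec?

7 stops

4 → 2 → 1 → 1/2 → 1/4 → 1/8 → 1/15 → 1/30 — count the steps: 7 stops.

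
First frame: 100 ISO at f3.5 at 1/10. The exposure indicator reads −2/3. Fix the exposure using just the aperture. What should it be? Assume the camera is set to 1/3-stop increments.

Underexposed by 2/3 stop → need 2/3 stop brighter.
Aperture: f/3.5 → f/3.2 → f/2.8.

f/2.8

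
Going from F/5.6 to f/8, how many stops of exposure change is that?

1 stop

f/5.6 → f/8 — count the steps: 1 stop.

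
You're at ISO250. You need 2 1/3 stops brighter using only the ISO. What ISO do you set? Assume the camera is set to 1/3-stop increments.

ISO 1250

ISO: 250 → 320 → 400 → 500 → 640 → 800 → 1000 → 1250 — 2 1/3 stops raised (brighter).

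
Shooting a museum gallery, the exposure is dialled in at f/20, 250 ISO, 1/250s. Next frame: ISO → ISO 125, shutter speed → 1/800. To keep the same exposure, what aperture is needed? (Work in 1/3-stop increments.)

f/8

ISO: 250 → 200 → 160 → 125 — 1 stop lower (darker).
Shutter speed: 1/250 → 1/320 → 1/400 → 1/500 → 1/640 → 1/800 — 1 2/3 stops faster (darker).
Net change so far: 2 2/3 stops darker. Offset with the aperture: f/20 → f/18 → f/16 → f/14 → f/13 → f/11 → f/10 → f/9 → f/8.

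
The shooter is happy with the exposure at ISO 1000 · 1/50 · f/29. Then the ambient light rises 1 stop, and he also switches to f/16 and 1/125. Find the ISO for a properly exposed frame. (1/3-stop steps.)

ISO 400

Scene light: 1 stop brighter.
Aperture: f/29 → f/25 → f/22 → f/20 → f/18 → f/16 — 1 2/3 stops opened up (brighter).
Shutter speed: 1/50 → 1/60 → 1/80 → 1/100 → 1/125 — 1 1/3 stops shorter (darker).
Net so far: 1 1/3 stops brighter. ISO: 1000 → 800 → 640 → 500 → 400.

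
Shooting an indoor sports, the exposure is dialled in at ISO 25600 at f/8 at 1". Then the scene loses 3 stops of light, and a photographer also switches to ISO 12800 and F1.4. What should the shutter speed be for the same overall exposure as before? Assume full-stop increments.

Scene light: 3 stops darker.
ISO: 25600 → 12800 — 1 stop dropped (darker).
Aperture: f/8 → f/5.6 → f/4 → f/2.8 → f/2 → f/1.4 — 5 stops wider (brighter).
Net so far: 1 stop brighter. Shutter speed: 1 → 1/2.

1/2s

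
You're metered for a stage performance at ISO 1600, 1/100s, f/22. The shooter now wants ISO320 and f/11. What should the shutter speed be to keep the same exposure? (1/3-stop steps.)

1/80s

ISO: 1600 → 1250 → 1000 → 800 → 640 → 500 → 400 → 320 — 2 1/3 stops lower (darker).
Aperture: f/22 → f/20 → f/18 → f/16 → f/14 → f/13 → f/11 — 2 stops opened up (brighter).
Net change so far: 1/3 stop darker. Offset with the shutter speed: 1/100 → 1/80.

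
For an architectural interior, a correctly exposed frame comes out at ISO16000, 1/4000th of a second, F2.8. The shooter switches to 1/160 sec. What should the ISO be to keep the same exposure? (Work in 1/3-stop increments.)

Shutter speed: 1/4000 → 1/3200 → 1/2500 → 1/2000 → 1/1600 → 1/1250 → 1/1000 → 1/800 → 1/640 → 1/500 → 1/400 → 1/320 → 1/250 → 1/200 → 1/160 — 4 2/3 stops longer (brighter).
Need 4 2/3 stops darker from the ISO: 16000 → 12800 → 10000 → 8000 → 6400 → 5000 → 4000 → 3200 → 2500 → 2000 → 1600 → 1250 → 1000 → 800 → 640.

ISO 640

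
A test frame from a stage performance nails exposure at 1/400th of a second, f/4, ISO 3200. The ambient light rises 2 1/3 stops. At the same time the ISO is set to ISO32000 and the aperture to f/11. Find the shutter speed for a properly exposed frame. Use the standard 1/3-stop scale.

Scene light: 2 1/3 stops brighter.
ISO: 3200 → 4000 → 5000 → 6400 → 8000 → 10000 → 12800 → 16000 → 20000 → 25600 → 32000 — 3 1/3 stops raised (brighter).
Aperture: f/4 → f/4.5 → f/5 → f/5.6 → f/6.3 → f/7.1 → f/8 → f/9 → f/10 → f/11 — 3 stops stopped down (darker).
Net so far: 2 2/3 stops brighter. Shutter speed: 1/400 → 1/500 → 1/640 → 1/800 → 1/1000 → 1/1250 → 1/1600 → 1/2000 → 1/2500.

1/2500s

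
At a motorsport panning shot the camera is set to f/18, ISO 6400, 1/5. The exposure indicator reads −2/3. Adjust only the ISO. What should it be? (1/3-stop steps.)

ISO 10000

Underexposed by 2/3 stop → need 2/3 stop brighter.
ISO: 6400 → 8000 → 10000.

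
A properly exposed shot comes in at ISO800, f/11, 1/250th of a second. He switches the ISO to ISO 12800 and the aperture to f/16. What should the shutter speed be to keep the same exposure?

ISO: 800 → 1600 → 3200 → 6400 → 12800 — 4 stops raised (brighter).
Aperture: f/11 → f/16 — 1 stop narrower (darker).
Net change so far: 3 stops brighter. Offset with the shutter speed: 1/250 → 1/500 → 1/1000 → 1/2000.

1/2000s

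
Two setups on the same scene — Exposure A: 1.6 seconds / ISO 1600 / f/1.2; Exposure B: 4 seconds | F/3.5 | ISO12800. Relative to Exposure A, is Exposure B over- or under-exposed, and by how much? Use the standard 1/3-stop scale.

Aperture: f/1.2 → f/1.4 → f/1.6 → f/1.8 → f/2 → f/2.2 → f/2.5 → f/2.8 → f/3.2 → f/3.5 — 3 stops stopped down (darker).
Shutter speed: 1.6 → 2 → 2.5 → 3.2 → 4 — 1 1/3 stops slower (brighter).
ISO: 1600 → 2000 → 2500 → 3200 → 4000 → 5000 → 6400 → 8000 → 10000 → 12800 — 3 stops raised (brighter).
Net: −3 +1 1/3 +3 = +1 1/3 stops.

1 1/3 stops brighter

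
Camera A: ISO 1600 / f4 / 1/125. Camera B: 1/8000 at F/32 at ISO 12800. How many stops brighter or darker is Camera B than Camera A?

Aperture: f/4 → f/5.6 → f/8 → f/11 → f/16 → f/22 → f/32 — 6 stops smaller aperture (darker).
Shutter speed: 1/125 → 1/250 → 1/500 → 1/1000 → 1/2000 → 1/4000 → 1/8000 — 6 stops faster (darker).
ISO: 1600 → 3200 → 6400 → 12800 — 3 stops higher (brighter).
Net: −6 −6 +3 = −9 stops.

9 stops darker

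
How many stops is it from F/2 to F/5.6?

f/2 → f/2.8 → f/4 → f/5.6 — count the steps: 3 stops.

3 stops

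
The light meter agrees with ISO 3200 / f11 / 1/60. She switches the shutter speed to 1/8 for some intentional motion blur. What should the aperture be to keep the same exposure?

f/32

Shutter speed: 1/60 → 1/30 → 1/15 → 1/8 — 3 stops slower (brighter).
Need 3 stops darker from the aperture: f/11 → f/16 → f/22 → f/32.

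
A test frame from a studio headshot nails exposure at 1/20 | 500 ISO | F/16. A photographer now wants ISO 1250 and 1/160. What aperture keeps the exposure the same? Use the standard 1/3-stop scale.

f/9

ISO: 500 → 640 → 800 → 1000 → 1250 — 1 1/3 stops raised (brighter).
Shutter speed: 1/20 → 1/25 → 1/30 → 1/40 → 1/50 → 1/60 → 1/80 → 1/100 → 1/125 → 1/160 — 3 stops shorter (darker).
Net change so far: 1 2/3 stops darker. Offset with the aperture: f/16 → f/14 → f/13 → f/11 → f/10 → f/9.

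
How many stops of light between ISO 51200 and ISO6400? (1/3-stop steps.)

3 stops

51200 → 40000 → 32000 → 25600 → 20000 → 16000 → 12800 → 10000 → 8000 → 6400 — count the steps: 9 third-stops = 3 stops.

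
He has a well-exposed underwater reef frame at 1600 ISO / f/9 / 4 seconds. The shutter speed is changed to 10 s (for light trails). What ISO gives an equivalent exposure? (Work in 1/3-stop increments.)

Shutter speed: 4 → 5 → 6 → 8 → 10 — 1 1/3 stops longer (brighter).
Need 1 1/3 stops darker from the ISO: 1600 → 1250 → 1000 → 800 → 640.

ISO 640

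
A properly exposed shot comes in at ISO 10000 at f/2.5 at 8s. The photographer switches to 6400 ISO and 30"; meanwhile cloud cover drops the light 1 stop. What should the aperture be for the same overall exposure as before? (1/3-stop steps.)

f/2.8

Scene light: 1 stop darker.
ISO: 10000 → 8000 → 6400 — 2/3 stop lower (darker).
Shutter speed: 8 → 10 → 13 → 15 → 20 → 25 → 30 — 2 stops slower (brighter).
Net so far: 1/3 stop brighter. Aperture: f/2.5 → f/2.8.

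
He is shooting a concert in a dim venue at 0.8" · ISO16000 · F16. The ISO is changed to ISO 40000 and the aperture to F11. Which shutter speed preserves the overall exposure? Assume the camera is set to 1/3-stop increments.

1/6s

ISO: 16000 → 20000 → 25600 → 32000 → 40000 — 1 1/3 stops raised (brighter).
Aperture: f/16 → f/14 → f/13 → f/11 — 1 stop opened up (brighter).
Net change so far: 2 1/3 stops brighter. Offset with the shutter speed: 0.8 → 0.6 → 0.5 → 0.4 → 0.3 → 1/4 → 1/5 → 1/6.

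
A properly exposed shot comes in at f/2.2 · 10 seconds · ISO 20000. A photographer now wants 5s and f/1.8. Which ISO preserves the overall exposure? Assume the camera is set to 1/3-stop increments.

Shutter speed: 10 → 8 → 6 → 5 — 1 stop shorter (darker).
Aperture: f/2.2 → f/2 → f/1.8 — 2/3 stop larger aperture (brighter).
Net change so far: 1/3 stop darker. Offset with the ISO: 20000 → 25600.

ISO 25600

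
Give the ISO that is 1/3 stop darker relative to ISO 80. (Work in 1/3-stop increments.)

ISO 64

ISO: 80 → 64 — 1/3 stop lower (darker).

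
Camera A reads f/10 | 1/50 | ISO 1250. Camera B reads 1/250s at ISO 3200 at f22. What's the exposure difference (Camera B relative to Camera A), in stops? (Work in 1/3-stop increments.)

Aperture: f/10 → f/11 → f/13 → f/14 → f/16 → f/18 → f/20 → f/22 — 2 1/3 stops narrower (darker).
Shutter speed: 1/50 → 1/60 → 1/80 → 1/100 → 1/125 → 1/160 → 1/200 → 1/250 — 2 1/3 stops faster (darker).
ISO: 1250 → 1600 → 2000 → 2500 → 3200 — 1 1/3 stops raised (brighter).
Net: −2 1/3 −2 1/3 +1 1/3 = −3 1/3 stops.

3 1/3 stops darker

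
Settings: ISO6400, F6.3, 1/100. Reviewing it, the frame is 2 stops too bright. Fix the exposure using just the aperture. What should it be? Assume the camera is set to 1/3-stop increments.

f/13

Overexposed by 2 stops → need 2 stops darker.
Aperture: f/6.3 → f/7.1 → f/8 → f/9 → f/10 → f/11 → f/13.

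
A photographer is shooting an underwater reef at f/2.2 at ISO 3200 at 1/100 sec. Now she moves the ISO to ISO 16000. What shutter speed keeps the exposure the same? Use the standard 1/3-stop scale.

1/500s

ISO: 3200 → 4000 → 5000 → 6400 → 8000 → 10000 → 12800 → 16000 — 2 1/3 stops higher (brighter).
Need 2 1/3 stops darker from the shutter speed: 1/100 → 1/125 → 1/160 → 1/200 → 1/250 → 1/320 → 1/400 → 1/500.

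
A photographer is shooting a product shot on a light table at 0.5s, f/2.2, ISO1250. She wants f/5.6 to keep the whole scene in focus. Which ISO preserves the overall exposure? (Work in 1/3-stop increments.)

ISO 8000

Aperture: f/2.2 → f/2.5 → f/2.8 → f/3.2 → f/3.5 → f/4 → f/4.5 → f/5 → f/5.6 — 2 2/3 stops narrower (darker).
Need 2 2/3 stops brighter from the ISO: 1250 → 1600 → 2000 → 2500 → 3200 → 4000 → 5000 → 6400 → 8000.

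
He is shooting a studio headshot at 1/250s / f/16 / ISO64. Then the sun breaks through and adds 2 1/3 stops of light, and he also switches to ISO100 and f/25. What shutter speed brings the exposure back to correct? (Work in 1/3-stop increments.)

Scene light: 2 1/3 stops brighter.
ISO: 64 → 80 → 100 — 2/3 stop raised (brighter).
Aperture: f/16 → f/18 → f/20 → f/22 → f/25 — 1 1/3 stops stopped down (darker).
Net so far: 1 2/3 stops brighter. Shutter speed: 1/250 → 1/320 → 1/400 → 1/500 → 1/640 → 1/800.

1/800s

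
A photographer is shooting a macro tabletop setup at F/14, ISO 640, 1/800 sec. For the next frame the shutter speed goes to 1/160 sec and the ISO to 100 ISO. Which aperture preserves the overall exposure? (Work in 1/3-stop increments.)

Shutter speed: 1/800 → 1/640 → 1/500 → 1/400 → 1/320 → 1/250 → 1/200 → 1/160 — 2 1/3 stops slower (brighter).
ISO: 640 → 500 → 400 → 320 → 250 → 200 → 160 → 125 → 100 — 2 2/3 stops dropped (darker).
Net change so far: 1/3 stop darker. Offset with the aperture: f/14 → f/13.

f/13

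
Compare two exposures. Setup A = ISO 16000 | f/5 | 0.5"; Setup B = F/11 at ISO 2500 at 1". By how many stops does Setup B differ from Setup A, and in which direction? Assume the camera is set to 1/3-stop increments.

Aperture: f/5 → f/5.6 → f/6.3 → f/7.1 → f/8 → f/9 → f/10 → f/11 — 2 1/3 stops smaller aperture (darker).
Shutter speed: 0.5 → 0.6 → 0.8 → 1 — 1 stop slower (brighter).
ISO: 16000 → 12800 → 10000 → 8000 → 6400 → 5000 → 4000 → 3200 → 2500 — 2 2/3 stops lower (darker).
Net: −2 1/3 +1 −2 2/3 = −4 stops.

4 stops darker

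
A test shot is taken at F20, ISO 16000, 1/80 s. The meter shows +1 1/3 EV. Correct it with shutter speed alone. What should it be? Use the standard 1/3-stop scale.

1/200s

Overexposed by 1 1/3 stops → need 1 1/3 stops darker.
Shutter speed: 1/80 → 1/100 → 1/125 → 1/160 → 1/200.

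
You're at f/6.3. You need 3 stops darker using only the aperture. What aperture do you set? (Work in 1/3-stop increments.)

Aperture: f/6.3 → f/7.1 → f/8 → f/9 → f/10 → f/11 → f/13 → f/14 → f/16 → f/18 — 3 stops narrower (darker).

f/18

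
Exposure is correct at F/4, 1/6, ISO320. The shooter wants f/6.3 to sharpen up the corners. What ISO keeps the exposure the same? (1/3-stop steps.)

ISO 800

Aperture: f/4 → f/4.5 → f/5 → f/5.6 → f/6.3 — 1 1/3 stops narrower (darker).
Need 1 1/3 stops brighter from the ISO: 320 → 400 → 500 → 640 → 800.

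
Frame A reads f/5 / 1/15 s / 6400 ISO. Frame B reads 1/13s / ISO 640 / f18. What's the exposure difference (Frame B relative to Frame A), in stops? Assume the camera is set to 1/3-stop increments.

6 2/3 stops darker

Aperture: f/5 → f/5.6 → f/6.3 → f/7.1 → f/8 → f/9 → f/10 → f/11 → f/13 → f/14 → f/16 → f/18 — 3 2/3 stops stopped down (darker).
Shutter speed: 1/15 → 1/13 — 1/3 stop slower (brighter).
ISO: 6400 → 5000 → 4000 → 3200 → 2500 → 2000 → 1600 → 1250 → 1000 → 800 → 640 — 3 1/3 stops dropped (darker).
Net: −3 2/3 +1/3 −3 1/3 = −6 2/3 stops.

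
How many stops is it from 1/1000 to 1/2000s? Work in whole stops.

1 stop

1/1000 → 1/2000 — count the steps: 1 stop.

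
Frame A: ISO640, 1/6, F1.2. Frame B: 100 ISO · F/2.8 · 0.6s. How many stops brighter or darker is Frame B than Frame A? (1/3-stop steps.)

3 stops darker

Aperture: f/1.2 → f/1.4 → f/1.6 → f/1.8 → f/2 → f/2.2 → f/2.5 → f/2.8 — 2 1/3 stops stopped down (darker).
Shutter speed: 1/6 → 1/5 → 1/4 → 0.3 → 0.4 → 0.5 → 0.6 — 2 stops longer (brighter).
ISO: 640 → 500 → 400 → 320 → 250 → 200 → 160 → 125 → 100 — 2 2/3 stops dropped (darker).
Net: −2 1/3 +2 −2 2/3 = −3 stops.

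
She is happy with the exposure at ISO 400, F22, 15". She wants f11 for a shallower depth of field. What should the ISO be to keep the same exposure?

ISO 100

Aperture: f/22 → f/16 → f/11 — 2 stops larger aperture (brighter).
Need 2 stops darker from the ISO: 400 → 200 → 100.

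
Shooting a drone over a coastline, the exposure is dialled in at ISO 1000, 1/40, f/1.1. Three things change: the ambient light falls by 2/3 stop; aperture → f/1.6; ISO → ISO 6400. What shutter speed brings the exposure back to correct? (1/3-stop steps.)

1/80s

Scene light: 2/3 stop darker.
Aperture: f/1.1 → f/1.2 → f/1.4 → f/1.6 — 1 stop stopped down (darker).
ISO: 1000 → 1250 → 1600 → 2000 → 2500 → 3200 → 4000 → 5000 → 6400 — 2 2/3 stops raised (brighter).
Net so far: 1 stop brighter. Shutter speed: 1/40 → 1/50 → 1/60 → 1/80.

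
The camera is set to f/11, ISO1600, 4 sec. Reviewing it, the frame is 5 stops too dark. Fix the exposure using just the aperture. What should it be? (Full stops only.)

f/2

Underexposed by 5 stops → need 5 stops brighter.
Aperture: f/11 → f/8 → f/5.6 → f/4 → f/2.8 → f/2.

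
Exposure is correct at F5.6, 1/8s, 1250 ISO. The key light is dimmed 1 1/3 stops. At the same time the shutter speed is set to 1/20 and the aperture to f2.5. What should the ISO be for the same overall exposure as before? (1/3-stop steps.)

ISO 1600

Scene light: 1 1/3 stops darker.
Shutter speed: 1/8 → 1/10 → 1/13 → 1/15 → 1/20 — 1 1/3 stops faster (darker).
Aperture: f/5.6 → f/5 → f/4.5 → f/4 → f/3.5 → f/3.2 → f/2.8 → f/2.5 — 2 1/3 stops wider (brighter).
Net so far: 1/3 stop darker. ISO: 1250 → 1600.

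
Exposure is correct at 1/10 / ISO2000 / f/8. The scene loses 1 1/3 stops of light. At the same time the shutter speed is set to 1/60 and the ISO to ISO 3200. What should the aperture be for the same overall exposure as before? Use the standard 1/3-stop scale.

Scene light: 1 1/3 stops darker.
Shutter speed: 1/10 → 1/13 → 1/15 → 1/20 → 1/25 → 1/30 → 1/40 → 1/50 → 1/60 — 2 2/3 stops shorter (darker).
ISO: 2000 → 2500 → 3200 — 2/3 stop higher (brighter).
Net so far: 3 1/3 stops darker. Aperture: f/8 → f/7.1 → f/6.3 → f/5.6 → f/5 → f/4.5 → f/4 → f/3.5 → f/3.2 → f/2.8 → f/2.5.

f/2.5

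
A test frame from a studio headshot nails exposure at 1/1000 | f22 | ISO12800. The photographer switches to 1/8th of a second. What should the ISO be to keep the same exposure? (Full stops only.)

Shutter speed: 1/1000 → 1/500 → 1/250 → 1/125 → 1/60 → 1/30 → 1/15 → 1/8 — 7 stops longer (brighter).
Need 7 stops darker from the ISO: 12800 → 6400 → 3200 → 1600 → 800 → 400 → 200 → 100.

ISO 100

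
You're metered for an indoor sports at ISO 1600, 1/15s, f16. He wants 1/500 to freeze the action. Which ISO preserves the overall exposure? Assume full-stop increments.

Shutter speed: 1/15 → 1/30 → 1/60 → 1/125 → 1/250 → 1/500 — 5 stops faster (darker).
Need 5 stops brighter from the ISO: 1600 → 3200 → 6400 → 12800 → 25600 → 51200.

ISO 51200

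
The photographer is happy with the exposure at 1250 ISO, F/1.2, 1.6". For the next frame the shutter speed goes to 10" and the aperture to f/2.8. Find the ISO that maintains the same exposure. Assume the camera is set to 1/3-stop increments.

Shutter speed: 1.6 → 2 → 2.5 → 3.2 → 4 → 5 → 6 → 8 → 10 — 2 2/3 stops longer (brighter).
Aperture: f/1.2 → f/1.4 → f/1.6 → f/1.8 → f/2 → f/2.2 → f/2.5 → f/2.8 — 2 1/3 stops narrower (darker).
Net change so far: 1/3 stop brighter. Offset with the ISO: 1250 → 1000.

ISO 1000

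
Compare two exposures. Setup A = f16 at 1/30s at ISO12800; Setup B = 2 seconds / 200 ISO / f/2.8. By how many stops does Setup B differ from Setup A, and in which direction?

Aperture: f/16 → f/11 → f/8 → f/5.6 → f/4 → f/2.8 — 5 stops opened up (brighter).
Shutter speed: 1/30 → 1/15 → 1/8 → 1/4 → 1/2 → 1 → 2 — 6 stops slower (brighter).
ISO: 12800 → 6400 → 3200 → 1600 → 800 → 400 → 200 — 6 stops dropped (darker).
Net: +5 +6 −6 = +5 stops.

5 stops brighter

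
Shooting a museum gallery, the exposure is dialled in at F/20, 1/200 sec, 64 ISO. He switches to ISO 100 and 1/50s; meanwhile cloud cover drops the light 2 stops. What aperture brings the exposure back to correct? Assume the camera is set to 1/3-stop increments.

f/25

Scene light: 2 stops darker.
ISO: 64 → 80 → 100 — 2/3 stop higher (brighter).
Shutter speed: 1/200 → 1/160 → 1/125 → 1/100 → 1/80 → 1/60 → 1/50 — 2 stops slower (brighter).
Net so far: 2/3 stop brighter. Aperture: f/20 → f/22 → f/25.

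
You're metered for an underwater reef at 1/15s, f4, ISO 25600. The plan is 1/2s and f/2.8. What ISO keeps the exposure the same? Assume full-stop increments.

Shutter speed: 1/15 → 1/8 → 1/4 → 1/2 — 3 stops longer (brighter).
Aperture: f/4 → f/2.8 — 1 stop wider (brighter).
Net change so far: 4 stops brighter. Offset with the ISO: 25600 → 12800 → 6400 → 3200 → 1600.

ISO 1600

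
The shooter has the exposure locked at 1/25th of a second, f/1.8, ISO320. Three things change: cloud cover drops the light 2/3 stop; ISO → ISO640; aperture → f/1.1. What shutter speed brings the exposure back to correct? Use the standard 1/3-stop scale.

1/80s

Scene light: 2/3 stop darker.
ISO: 320 → 400 → 500 → 640 — 1 stop raised (brighter).
Aperture: f/1.8 → f/1.6 → f/1.4 → f/1.2 → f/1.1 — 1 1/3 stops opened up (brighter).
Net so far: 1 2/3 stops brighter. Shutter speed: 1/25 → 1/30 → 1/40 → 1/50 → 1/60 → 1/80.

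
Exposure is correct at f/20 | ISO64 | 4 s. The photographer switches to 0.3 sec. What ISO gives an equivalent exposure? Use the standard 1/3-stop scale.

ISO 800

Shutter speed: 4 → 3.2 → 2.5 → 2 → 1.6 → 1.3 → 1 → 0.8 → 0.6 → 0.5 → 0.4 → 0.3 — 3 2/3 stops faster (darker).
Need 3 2/3 stops brighter from the ISO: 64 → 80 → 100 → 125 → 160 → 200 → 250 → 320 → 400 → 500 → 640 → 800.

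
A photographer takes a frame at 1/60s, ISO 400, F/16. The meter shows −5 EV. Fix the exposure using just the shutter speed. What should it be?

Underexposed by 5 stops → need 5 stops brighter.
Shutter speed: 1/60 → 1/30 → 1/15 → 1/8 → 1/4 → 1/2.

1/2s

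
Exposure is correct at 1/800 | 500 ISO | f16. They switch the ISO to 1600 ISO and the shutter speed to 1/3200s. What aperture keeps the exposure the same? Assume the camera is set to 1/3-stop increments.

f/14

ISO: 500 → 640 → 800 → 1000 → 1250 → 1600 — 1 2/3 stops higher (brighter).
Shutter speed: 1/800 → 1/1000 → 1/1250 → 1/1600 → 1/2000 → 1/2500 → 1/3200 — 2 stops faster (darker).
Net change so far: 1/3 stop darker. Offset with the aperture: f/16 → f/14.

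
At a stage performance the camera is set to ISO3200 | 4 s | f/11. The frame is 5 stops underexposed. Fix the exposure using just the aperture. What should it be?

Underexposed by 5 stops → need 5 stops brighter.
Aperture: f/11 → f/8 → f/5.6 → f/4 → f/2.8 → f/2.

f/2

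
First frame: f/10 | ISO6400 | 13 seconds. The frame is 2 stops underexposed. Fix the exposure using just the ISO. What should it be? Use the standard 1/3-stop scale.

ISO 25600

Underexposed by 2 stops → need 2 stops brighter.
ISO: 6400 → 8000 → 10000 → 12800 → 16000 → 20000 → 25600.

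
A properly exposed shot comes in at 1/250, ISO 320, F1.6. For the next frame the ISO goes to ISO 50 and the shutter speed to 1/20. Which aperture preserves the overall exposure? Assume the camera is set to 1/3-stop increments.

ISO: 320 → 250 → 200 → 160 → 125 → 100 → 80 → 64 → 50 — 2 2/3 stops lower (darker).
Shutter speed: 1/250 → 1/200 → 1/160 → 1/125 → 1/100 → 1/80 → 1/60 → 1/50 → 1/40 → 1/30 → 1/25 → 1/20 — 3 2/3 stops longer (brighter).
Net change so far: 1 stop brighter. Offset with the aperture: f/1.6 → f/1.8 → f/2 → f/2.2.

f/2.2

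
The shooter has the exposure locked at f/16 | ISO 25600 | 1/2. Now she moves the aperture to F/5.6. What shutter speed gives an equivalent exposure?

1/15s

Aperture: f/16 → f/11 → f/8 → f/5.6 — 3 stops opened up (brighter).
Need 3 stops darker from the shutter speed: 1/2 → 1/4 → 1/8 → 1/15.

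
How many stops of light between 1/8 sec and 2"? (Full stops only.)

4 stops

1/8 → 1/4 → 1/2 → 1 → 2 — count the steps: 4 stops.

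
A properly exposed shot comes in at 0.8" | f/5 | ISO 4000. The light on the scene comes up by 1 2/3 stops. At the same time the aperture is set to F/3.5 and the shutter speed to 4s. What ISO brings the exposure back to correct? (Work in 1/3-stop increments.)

ISO 125

Scene light: 1 2/3 stops brighter.
Aperture: f/5 → f/4.5 → f/4 → f/3.5 — 1 stop wider (brighter).
Shutter speed: 0.8 → 1 → 1.3 → 1.6 → 2 → 2.5 → 3.2 → 4 — 2 1/3 stops slower (brighter).
Net so far: 5 stops brighter. ISO: 4000 → 3200 → 2500 → 2000 → 1600 → 1250 → 1000 → 800 → 640 → 500 → 400 → 320 → 250 → 200 → 160 → 125.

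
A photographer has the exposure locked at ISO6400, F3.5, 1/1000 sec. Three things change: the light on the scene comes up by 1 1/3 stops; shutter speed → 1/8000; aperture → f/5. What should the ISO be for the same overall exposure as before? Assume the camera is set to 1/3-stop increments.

Scene light: 1 1/3 stops brighter.
Shutter speed: 1/1000 → 1/1250 → 1/1600 → 1/2000 → 1/2500 → 1/3200 → 1/4000 → 1/5000 → 1/6400 → 1/8000 — 3 stops shorter (darker).
Aperture: f/3.5 → f/4 → f/4.5 → f/5 — 1 stop stopped down (darker).
Net so far: 2 2/3 stops darker. ISO: 6400 → 8000 → 10000 → 12800 → 16000 → 20000 → 25600 → 32000 → 40000.

ISO 40000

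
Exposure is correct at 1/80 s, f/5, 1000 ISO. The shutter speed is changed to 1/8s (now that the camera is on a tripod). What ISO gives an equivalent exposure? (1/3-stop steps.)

ISO 100

Shutter speed: 1/80 → 1/60 → 1/50 → 1/40 → 1/30 → 1/25 → 1/20 → 1/15 → 1/13 → 1/10 → 1/8 — 3 1/3 stops longer (brighter).
Need 3 1/3 stops darker from the ISO: 1000 → 800 → 640 → 500 → 400 → 320 → 250 → 200 → 160 → 125 → 100.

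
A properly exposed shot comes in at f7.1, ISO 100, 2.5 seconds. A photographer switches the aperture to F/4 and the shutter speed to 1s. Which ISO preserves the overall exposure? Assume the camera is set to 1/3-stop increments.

Aperture: f/7.1 → f/6.3 → f/5.6 → f/5 → f/4.5 → f/4 — 1 2/3 stops wider (brighter).
Shutter speed: 2.5 → 2 → 1.6 → 1.3 → 1 — 1 1/3 stops shorter (darker).
Net change so far: 1/3 stop brighter. Offset with the ISO: 100 → 80.

ISO 80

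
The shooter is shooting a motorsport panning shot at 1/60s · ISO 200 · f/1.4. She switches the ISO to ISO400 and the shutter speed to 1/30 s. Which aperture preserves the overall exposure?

ISO: 200 → 400 — 1 stop raised (brighter).
Shutter speed: 1/60 → 1/30 — 1 stop longer (brighter).
Net change so far: 2 stops brighter. Offset with the aperture: f/1.4 → f/2 → f/2.8.

f/2.8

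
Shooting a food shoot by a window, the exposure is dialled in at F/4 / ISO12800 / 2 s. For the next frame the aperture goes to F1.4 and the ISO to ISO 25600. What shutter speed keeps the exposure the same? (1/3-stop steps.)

Aperture: f/4 → f/3.5 → f/3.2 → f/2.8 → f/2.5 → f/2.2 → f/2 → f/1.8 → f/1.6 → f/1.4 — 3 stops wider (brighter).
ISO: 12800 → 16000 → 20000 → 25600 — 1 stop higher (brighter).
Net change so far: 4 stops brighter. Offset with the shutter speed: 2 → 1.6 → 1.3 → 1 → 0.8 → 0.6 → 0.5 → 0.4 → 0.3 → 1/4 → 1/5 → 1/6 → 1/8.

1/8s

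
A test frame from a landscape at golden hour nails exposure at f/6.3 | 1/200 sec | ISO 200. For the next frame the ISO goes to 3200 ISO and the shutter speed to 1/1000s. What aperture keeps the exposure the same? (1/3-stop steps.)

f/11

ISO: 200 → 250 → 320 → 400 → 500 → 640 → 800 → 1000 → 1250 → 1600 → 2000 → 2500 → 3200 — 4 stops raised (brighter).
Shutter speed: 1/200 → 1/250 → 1/320 → 1/400 → 1/500 → 1/640 → 1/800 → 1/1000 — 2 1/3 stops faster (darker).
Net change so far: 1 2/3 stops brighter. Offset with the aperture: f/6.3 → f/7.1 → f/8 → f/9 → f/10 → f/11.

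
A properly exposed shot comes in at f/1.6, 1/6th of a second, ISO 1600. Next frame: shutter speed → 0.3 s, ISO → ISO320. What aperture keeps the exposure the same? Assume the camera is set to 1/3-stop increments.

Shutter speed: 1/6 → 1/5 → 1/4 → 0.3 — 1 stop slower (brighter).
ISO: 1600 → 1250 → 1000 → 800 → 640 → 500 → 400 → 320 — 2 1/3 stops lower (darker).
Net change so far: 1 1/3 stops darker. Offset with the aperture: f/1.6 → f/1.4 → f/1.2 → f/1.1 → f/1.0.

f/1.0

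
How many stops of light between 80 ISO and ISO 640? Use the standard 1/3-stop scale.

3 stops

80 → 100 → 125 → 160 → 200 → 250 → 320 → 400 → 500 → 640 — count the steps: 9 third-stops = 3 stops.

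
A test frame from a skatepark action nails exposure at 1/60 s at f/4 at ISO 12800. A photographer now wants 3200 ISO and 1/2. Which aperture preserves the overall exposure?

ISO: 12800 → 6400 → 3200 — 2 stops dropped (darker).
Shutter speed: 1/60 → 1/30 → 1/15 → 1/8 → 1/4 → 1/2 — 5 stops longer (brighter).
Net change so far: 3 stops brighter. Offset with the aperture: f/4 → f/5.6 → f/8 → f/11.

f/11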